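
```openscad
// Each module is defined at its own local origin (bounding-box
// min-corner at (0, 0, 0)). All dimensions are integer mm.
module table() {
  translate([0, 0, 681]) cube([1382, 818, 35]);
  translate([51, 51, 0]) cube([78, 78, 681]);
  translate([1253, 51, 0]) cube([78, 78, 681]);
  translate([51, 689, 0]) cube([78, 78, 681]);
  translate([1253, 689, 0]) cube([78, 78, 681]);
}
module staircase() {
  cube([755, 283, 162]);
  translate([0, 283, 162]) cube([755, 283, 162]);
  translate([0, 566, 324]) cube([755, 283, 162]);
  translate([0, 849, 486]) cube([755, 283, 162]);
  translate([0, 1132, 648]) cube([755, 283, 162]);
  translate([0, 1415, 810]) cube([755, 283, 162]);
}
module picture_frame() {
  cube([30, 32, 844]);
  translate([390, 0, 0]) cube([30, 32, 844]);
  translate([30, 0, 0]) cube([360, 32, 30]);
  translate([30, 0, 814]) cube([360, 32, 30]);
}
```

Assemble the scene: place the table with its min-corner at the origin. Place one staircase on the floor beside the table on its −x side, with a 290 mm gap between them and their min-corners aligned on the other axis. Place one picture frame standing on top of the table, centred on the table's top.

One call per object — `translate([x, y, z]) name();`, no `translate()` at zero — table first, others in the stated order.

table();
translate([-1045, 0, 0]) staircase();
translate([481, 393, 716]) picture_frame();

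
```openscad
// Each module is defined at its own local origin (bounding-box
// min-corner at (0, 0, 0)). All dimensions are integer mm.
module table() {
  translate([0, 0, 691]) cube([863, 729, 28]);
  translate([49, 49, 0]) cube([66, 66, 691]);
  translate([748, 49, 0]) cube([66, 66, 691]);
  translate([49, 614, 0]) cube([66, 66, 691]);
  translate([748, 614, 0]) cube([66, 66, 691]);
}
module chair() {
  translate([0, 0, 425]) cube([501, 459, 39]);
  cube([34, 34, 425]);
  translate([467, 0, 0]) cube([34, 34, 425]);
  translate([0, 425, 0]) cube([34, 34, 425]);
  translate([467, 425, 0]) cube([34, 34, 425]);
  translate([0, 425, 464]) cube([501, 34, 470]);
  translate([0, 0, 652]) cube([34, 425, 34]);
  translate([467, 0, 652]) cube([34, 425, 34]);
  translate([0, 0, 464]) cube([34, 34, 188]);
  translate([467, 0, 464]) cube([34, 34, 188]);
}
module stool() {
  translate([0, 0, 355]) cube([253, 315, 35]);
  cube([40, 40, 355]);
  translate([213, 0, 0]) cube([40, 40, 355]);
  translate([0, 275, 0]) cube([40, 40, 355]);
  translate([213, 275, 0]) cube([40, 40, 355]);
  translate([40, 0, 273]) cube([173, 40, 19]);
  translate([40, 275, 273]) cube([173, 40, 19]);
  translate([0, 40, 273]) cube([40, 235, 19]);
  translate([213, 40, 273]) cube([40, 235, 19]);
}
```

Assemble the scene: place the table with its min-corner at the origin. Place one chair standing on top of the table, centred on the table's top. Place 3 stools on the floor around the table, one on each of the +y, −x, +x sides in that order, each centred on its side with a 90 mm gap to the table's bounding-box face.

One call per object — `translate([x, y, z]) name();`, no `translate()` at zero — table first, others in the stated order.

table();
translate([181, 135, 719]) chair();
translate([305, 819, 0]) stool();
translate([-343, 207, 0]) stool();
translate([953, 207, 0]) stool();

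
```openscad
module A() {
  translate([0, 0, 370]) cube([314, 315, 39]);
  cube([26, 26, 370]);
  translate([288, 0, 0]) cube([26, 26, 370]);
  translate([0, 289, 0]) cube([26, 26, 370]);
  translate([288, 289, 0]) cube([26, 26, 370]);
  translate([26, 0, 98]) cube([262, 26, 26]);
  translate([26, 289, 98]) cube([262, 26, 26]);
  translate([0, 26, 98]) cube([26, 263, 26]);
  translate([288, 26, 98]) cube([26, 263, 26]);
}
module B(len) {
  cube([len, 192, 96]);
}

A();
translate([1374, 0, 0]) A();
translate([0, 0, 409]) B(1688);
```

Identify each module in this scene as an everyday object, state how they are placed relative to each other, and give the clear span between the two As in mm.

Second stool starts at x = 1374; first ends at x = 314; clear span = 1374 − 314 = 1060 mm.

A is a stool. B is a beam. A beam spans the tops of two stools. The clear span between the two stools is 1060 mm.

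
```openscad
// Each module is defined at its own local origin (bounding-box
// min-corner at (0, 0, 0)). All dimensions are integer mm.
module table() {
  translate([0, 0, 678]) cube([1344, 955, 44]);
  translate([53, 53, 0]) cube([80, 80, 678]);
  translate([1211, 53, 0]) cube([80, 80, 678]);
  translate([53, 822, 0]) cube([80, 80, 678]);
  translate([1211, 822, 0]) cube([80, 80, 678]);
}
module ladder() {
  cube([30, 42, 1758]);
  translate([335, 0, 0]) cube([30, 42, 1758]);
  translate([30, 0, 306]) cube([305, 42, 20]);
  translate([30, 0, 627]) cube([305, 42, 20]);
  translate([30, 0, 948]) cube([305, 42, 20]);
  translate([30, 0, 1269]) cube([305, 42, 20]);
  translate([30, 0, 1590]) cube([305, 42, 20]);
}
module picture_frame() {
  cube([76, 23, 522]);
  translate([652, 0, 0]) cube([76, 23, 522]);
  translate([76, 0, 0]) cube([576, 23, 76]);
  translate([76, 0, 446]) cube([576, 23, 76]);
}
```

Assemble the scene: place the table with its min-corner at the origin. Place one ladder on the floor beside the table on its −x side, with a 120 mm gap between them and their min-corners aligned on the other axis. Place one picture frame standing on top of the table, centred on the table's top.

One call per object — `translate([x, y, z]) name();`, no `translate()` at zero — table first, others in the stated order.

table();
translate([-485, 0, 0]) ladder();
translate([308, 466, 722]) picture_frame();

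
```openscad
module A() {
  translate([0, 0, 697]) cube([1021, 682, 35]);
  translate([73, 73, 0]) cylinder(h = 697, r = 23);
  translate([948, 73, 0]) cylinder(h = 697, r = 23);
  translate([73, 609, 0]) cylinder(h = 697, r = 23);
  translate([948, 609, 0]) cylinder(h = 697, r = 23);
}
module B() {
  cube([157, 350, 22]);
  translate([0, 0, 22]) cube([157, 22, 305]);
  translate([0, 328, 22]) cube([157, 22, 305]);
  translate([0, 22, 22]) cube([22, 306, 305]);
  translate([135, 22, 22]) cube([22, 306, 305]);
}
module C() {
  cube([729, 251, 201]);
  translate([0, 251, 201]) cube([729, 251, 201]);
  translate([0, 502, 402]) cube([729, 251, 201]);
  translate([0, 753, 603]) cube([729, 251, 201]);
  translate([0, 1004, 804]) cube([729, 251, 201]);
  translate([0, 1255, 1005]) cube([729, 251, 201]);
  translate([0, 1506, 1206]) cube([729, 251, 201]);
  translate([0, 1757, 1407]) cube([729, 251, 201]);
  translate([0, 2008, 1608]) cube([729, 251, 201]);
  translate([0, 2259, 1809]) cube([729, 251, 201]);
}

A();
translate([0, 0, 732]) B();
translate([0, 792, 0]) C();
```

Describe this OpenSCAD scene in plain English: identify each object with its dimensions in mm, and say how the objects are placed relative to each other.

A is a table: top 1021 mm (x) × 682 mm (y), 35 mm thick, upper face at z = 732 mm, on four round legs of 46 mm diameter, each leg's bounding box inset 50 mm from the nearest pair of top edges, running from z = 0 to the bottom of the top.

B is an open-topped rectangular box: outside dimensions 157×350×327 mm, with a uniform wall and base thickness of 22 mm. The base is a full 157×350 slab on the floor; four walls sit on top of the base. The front and back walls (the −y and +y sides) span the full width; the two side walls fit between them.

C is a run of 10 identical solid stair steps. Each tread is 729×251 mm and each step block is 201 mm high. Step 1 rests on the floor; step k is offset from step 1 by (k−1)×251 mm in y and (k−1)×201 mm in z.

The open box is on top of the table. The staircase is on the floor beside the table on its +y side.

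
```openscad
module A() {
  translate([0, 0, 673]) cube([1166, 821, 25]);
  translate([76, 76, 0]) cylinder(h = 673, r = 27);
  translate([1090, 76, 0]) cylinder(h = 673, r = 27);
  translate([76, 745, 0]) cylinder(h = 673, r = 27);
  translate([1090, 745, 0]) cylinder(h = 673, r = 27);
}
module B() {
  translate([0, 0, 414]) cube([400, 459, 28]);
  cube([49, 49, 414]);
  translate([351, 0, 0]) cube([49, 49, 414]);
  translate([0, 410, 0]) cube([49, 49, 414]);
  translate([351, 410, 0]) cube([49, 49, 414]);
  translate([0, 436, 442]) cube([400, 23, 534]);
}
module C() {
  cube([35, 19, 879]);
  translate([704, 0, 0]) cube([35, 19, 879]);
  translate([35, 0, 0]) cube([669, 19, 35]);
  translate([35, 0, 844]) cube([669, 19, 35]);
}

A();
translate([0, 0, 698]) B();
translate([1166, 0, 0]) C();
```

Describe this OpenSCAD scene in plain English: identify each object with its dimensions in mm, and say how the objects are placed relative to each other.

A is a table with a 1166×821 mm rectangular top, 25 mm thick, top surface at z = 698 mm, supported by four round legs of 54 mm diameter, each leg's bounding box inset 49 mm from the nearest pair of top edges, running from the floor.

B is a chair. The seat is a 400×459×28 mm slab with its top at z = 442 mm, on four 49×49 mm corner legs (flush with the seat edges, standing on z = 0). A flat backrest 23 mm thick, 534 mm tall, spans the full seat width and rises from the seat top along its +y edge, rear face flush with the rear of the seat.

C is a picture frame with a 669×809 mm rectangular opening (x by z) and a uniform 35 mm border on every side. Frame depth is 19 mm along y. It is built from two vertical stiles running the full outside height and two horizontal rails spanning the gap between the stiles.

The chair is on top of the table. The picture frame is against the table's +x side, with their −y faces flush.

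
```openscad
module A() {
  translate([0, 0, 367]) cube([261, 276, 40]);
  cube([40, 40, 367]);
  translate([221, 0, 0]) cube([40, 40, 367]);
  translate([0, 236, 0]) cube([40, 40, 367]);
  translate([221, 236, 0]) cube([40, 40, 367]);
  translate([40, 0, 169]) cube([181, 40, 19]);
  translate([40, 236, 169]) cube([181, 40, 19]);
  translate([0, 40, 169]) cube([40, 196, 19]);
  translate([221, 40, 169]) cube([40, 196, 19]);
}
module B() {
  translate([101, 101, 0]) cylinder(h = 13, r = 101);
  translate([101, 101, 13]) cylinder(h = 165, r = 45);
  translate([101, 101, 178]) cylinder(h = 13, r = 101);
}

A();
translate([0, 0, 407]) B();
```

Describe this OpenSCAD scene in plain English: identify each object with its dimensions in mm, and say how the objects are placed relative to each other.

A is a simple wooden stool: a rectangular seat 261 mm (x) by 276 mm (y), 40 mm thick, top face at z = 407 mm, on four square legs, each 40×40 mm in cross-section. The legs rest on z = 0, each flush with a corner of the seat. Four stretchers, 40 mm wide and 19 mm tall, connect adjacent legs with their undersides at z = 169 mm, each running between the inner faces of the legs it joins and aligned with the legs' outer faces on the other axis.

B is a spool: two coaxial disc flanges of radius 101 mm and thickness 13 mm, joined by a core cylinder of radius 45 mm and height 165 mm. The lower flange rests on z = 0 and the three cylinders share a vertical axis.

The spool is on top of the stool.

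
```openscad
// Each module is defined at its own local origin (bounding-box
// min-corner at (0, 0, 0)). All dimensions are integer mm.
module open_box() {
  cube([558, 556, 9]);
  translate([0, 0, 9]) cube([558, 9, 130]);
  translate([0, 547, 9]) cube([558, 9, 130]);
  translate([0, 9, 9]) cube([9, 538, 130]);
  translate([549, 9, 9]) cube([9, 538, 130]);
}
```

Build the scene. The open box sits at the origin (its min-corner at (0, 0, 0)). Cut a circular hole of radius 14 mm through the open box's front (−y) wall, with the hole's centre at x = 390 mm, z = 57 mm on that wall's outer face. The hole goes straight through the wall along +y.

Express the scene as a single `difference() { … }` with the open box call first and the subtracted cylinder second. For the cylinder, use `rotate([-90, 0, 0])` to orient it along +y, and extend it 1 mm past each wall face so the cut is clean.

difference() {
  open_box();
  translate([390, -1, 57]) rotate([-90, 0, 0]) cylinder(h = 11, r = 14);
}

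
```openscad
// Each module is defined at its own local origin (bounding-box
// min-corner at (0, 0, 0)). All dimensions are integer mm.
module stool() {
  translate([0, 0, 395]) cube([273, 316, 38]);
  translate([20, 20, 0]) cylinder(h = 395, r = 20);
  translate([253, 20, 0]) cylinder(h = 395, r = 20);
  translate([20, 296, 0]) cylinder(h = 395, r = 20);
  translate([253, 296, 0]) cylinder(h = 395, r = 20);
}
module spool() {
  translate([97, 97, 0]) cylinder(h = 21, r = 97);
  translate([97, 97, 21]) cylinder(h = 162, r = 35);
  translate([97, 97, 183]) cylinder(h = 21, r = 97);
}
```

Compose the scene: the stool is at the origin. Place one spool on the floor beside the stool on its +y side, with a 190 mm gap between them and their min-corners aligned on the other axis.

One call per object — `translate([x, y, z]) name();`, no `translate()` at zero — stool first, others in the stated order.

stool();
translate([0, 506, 0]) spool();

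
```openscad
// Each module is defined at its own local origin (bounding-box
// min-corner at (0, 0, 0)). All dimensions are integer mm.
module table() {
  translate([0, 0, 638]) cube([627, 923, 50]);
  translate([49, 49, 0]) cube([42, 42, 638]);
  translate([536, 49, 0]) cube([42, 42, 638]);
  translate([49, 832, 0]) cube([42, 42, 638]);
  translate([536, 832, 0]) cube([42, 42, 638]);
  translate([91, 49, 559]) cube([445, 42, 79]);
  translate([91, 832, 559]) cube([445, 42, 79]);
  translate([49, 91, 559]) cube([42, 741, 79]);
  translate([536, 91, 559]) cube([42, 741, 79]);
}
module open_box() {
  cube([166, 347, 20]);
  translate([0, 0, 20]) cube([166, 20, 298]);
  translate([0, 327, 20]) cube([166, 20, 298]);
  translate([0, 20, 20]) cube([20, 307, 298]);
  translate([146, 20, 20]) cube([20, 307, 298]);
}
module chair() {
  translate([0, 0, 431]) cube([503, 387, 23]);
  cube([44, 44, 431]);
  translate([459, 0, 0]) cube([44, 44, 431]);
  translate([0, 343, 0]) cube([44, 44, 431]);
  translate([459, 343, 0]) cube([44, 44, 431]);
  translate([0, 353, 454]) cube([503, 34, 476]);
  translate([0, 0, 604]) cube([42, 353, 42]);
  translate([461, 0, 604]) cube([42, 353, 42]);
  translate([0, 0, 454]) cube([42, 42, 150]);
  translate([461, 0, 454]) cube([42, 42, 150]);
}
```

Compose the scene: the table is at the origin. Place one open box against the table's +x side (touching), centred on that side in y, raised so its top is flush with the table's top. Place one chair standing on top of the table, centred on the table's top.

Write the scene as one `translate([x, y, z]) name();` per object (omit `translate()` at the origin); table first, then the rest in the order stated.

table();
translate([627, 288, 370]) open_box();
translate([62, 268, 688]) chair();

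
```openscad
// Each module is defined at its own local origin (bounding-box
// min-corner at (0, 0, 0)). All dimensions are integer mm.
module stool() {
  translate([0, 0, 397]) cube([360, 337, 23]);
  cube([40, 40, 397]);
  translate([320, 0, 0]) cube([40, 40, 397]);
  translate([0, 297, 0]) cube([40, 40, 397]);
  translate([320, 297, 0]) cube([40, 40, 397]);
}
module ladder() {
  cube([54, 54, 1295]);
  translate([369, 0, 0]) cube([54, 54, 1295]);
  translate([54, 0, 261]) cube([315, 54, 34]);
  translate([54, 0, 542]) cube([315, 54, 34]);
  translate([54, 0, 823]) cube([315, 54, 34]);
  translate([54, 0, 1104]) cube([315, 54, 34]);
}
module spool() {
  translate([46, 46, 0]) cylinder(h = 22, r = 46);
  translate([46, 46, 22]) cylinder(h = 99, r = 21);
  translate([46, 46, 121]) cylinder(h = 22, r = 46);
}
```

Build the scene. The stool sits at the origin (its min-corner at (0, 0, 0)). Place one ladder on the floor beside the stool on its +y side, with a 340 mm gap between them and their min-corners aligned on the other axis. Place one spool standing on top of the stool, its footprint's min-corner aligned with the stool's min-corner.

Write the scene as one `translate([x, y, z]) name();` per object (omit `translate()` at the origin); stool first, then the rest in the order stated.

stool();
translate([0, 677, 0]) ladder();
translate([0, 0, 420]) spool();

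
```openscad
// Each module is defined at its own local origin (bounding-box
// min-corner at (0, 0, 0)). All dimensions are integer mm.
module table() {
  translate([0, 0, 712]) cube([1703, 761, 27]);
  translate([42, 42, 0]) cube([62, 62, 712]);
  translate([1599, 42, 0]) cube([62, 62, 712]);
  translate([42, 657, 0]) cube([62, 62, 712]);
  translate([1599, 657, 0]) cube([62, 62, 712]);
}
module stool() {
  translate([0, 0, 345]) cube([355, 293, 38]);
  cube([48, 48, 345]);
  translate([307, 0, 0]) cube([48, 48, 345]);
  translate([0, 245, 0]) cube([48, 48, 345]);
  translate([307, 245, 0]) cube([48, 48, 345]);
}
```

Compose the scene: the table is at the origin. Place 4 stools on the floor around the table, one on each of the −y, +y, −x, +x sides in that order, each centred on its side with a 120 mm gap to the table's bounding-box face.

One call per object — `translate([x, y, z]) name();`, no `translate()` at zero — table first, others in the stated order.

table();
translate([674, -413, 0]) stool();
translate([674, 881, 0]) stool();
translate([-475, 234, 0]) stool();
translate([1823, 234, 0]) stool();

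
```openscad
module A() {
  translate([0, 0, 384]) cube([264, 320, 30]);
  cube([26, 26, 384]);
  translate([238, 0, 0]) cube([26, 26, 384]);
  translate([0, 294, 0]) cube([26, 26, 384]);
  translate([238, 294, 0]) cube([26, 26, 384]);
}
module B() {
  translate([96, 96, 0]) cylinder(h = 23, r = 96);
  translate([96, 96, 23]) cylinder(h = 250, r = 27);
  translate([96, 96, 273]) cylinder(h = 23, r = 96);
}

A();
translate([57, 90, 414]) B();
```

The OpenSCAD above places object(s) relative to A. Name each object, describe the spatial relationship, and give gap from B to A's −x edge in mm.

The spool's min-x is at 57; the stool's min-x is 0; gap = 57 mm.

A is a stool. B is a spool. The spool is on top of the stool. The gap from the spool to the stool's −x edge is 57 mm.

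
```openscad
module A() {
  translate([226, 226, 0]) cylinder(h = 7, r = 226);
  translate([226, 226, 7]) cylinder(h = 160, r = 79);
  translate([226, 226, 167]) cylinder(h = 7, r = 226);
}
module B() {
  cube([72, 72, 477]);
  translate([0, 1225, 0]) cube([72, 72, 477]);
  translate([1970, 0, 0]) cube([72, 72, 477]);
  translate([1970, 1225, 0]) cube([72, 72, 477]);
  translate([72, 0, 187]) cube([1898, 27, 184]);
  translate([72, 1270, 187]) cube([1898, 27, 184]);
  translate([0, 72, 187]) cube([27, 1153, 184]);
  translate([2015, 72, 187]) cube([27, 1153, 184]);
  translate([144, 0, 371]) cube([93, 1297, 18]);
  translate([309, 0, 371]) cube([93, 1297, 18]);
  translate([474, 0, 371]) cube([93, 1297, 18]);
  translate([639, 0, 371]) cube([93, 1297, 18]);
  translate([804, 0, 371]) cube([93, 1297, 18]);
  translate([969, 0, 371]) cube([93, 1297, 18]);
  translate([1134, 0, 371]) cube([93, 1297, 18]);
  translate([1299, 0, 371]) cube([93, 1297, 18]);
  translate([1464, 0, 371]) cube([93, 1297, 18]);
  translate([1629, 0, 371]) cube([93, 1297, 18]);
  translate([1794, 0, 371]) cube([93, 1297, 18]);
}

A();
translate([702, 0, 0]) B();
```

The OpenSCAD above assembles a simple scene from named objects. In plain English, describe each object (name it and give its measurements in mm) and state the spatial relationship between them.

A is a spool: two coaxial disc flanges of radius 226 mm and thickness 7 mm, joined by a core cylinder of radius 79 mm and height 160 mm. The lower flange rests on z = 0 and the three cylinders share a vertical axis.

B is a bed frame 2042 mm long (x) by 1297 mm wide (y). Four 72×72 mm corner posts, 477 mm tall, at the corners of the footprint. Four rails of 27 mm thickness and 184 mm height run between adjacent posts with their undersides at z = 187 mm, their outer faces flush with the outside of the frame (the two x-running rails run between the posts' inner faces; the two y-running rails run between the posts' inner faces). 11 slats, each 93 mm wide (x) and 18 mm thick, lie across the top of the two x-running rails, running the full 1297 mm width of the frame in y; the slats are evenly spaced along x between the inner faces of the end posts with equal gaps (rounded down to the nearest mm) at the −x end and between each pair — any rounding remainder accumulates at the +x end.

The bed frame is on the floor beside the spool on its +x side.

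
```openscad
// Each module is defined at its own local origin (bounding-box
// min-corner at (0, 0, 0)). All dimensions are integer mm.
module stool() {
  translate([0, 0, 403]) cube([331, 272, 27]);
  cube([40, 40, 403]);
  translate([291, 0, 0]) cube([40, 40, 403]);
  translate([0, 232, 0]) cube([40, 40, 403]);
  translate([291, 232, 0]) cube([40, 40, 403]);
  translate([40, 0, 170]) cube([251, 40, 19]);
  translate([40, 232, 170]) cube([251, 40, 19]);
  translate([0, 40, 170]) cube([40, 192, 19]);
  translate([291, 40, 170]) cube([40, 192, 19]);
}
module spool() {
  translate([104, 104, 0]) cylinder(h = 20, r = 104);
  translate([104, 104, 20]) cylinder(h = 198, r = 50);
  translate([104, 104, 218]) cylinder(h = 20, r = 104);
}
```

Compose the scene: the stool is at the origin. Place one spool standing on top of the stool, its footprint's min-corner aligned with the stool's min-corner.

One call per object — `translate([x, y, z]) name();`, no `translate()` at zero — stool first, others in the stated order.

stool();
translate([0, 0, 430]) spool();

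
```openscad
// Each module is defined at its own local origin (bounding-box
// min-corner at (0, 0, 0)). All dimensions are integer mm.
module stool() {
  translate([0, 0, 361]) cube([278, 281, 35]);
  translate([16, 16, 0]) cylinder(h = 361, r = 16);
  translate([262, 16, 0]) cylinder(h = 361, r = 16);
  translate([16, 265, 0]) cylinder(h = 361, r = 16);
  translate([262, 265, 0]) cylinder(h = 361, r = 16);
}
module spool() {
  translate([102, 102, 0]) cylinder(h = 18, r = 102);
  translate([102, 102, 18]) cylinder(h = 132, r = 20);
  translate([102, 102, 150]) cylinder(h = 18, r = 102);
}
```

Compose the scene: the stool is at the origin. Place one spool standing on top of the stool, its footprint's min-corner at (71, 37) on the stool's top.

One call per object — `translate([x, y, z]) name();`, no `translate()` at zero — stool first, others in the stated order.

stool();
translate([71, 37, 396]) spool();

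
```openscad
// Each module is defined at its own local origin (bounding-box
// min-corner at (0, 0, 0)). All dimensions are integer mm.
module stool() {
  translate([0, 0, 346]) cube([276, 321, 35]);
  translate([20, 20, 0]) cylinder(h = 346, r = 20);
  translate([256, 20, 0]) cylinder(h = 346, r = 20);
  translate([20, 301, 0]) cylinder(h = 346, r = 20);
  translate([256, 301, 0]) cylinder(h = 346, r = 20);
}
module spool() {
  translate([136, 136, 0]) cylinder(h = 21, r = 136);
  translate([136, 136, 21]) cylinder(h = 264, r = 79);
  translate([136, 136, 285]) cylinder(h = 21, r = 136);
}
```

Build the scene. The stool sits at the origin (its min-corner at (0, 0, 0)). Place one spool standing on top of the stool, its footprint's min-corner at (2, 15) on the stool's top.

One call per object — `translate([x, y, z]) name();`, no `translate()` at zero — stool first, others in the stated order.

stool();
translate([2, 15, 381]) spool();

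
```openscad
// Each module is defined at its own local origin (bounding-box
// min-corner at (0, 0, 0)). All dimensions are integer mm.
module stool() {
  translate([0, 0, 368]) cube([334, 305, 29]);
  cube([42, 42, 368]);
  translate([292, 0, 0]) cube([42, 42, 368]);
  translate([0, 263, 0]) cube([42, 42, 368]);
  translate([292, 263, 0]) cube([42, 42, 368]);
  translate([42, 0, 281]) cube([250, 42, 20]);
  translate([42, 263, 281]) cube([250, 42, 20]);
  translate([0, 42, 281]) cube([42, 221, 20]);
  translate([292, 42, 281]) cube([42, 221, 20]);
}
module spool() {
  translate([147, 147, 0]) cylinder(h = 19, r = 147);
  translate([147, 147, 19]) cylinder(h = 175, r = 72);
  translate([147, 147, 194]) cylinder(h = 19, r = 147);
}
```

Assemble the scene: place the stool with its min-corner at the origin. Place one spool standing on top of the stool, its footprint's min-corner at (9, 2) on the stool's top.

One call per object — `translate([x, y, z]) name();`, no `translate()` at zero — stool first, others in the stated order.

stool();
translate([9, 2, 397]) spool();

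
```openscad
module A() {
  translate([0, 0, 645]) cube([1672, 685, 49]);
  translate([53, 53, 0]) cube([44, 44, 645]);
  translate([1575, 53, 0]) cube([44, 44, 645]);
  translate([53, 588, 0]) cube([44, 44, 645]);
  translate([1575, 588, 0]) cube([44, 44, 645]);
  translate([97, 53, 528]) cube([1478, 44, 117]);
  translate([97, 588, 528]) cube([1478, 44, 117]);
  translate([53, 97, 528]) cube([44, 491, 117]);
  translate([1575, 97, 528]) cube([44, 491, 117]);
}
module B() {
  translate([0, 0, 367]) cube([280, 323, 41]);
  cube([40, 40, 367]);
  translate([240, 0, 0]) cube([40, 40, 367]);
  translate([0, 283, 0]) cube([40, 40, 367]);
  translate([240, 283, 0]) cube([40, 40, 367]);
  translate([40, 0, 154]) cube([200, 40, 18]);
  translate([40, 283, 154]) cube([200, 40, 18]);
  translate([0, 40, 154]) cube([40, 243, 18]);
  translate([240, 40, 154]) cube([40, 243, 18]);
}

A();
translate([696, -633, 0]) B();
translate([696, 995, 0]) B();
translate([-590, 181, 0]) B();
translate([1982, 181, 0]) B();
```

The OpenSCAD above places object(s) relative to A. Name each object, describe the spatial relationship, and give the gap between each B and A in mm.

Each stool's nearest face is 310 mm from the table's bounding box.

A is a table. B is a stool. Four stools sit around the table at the −y, +y, −x, +x sides. The gap between each stool and the table is 310 mm.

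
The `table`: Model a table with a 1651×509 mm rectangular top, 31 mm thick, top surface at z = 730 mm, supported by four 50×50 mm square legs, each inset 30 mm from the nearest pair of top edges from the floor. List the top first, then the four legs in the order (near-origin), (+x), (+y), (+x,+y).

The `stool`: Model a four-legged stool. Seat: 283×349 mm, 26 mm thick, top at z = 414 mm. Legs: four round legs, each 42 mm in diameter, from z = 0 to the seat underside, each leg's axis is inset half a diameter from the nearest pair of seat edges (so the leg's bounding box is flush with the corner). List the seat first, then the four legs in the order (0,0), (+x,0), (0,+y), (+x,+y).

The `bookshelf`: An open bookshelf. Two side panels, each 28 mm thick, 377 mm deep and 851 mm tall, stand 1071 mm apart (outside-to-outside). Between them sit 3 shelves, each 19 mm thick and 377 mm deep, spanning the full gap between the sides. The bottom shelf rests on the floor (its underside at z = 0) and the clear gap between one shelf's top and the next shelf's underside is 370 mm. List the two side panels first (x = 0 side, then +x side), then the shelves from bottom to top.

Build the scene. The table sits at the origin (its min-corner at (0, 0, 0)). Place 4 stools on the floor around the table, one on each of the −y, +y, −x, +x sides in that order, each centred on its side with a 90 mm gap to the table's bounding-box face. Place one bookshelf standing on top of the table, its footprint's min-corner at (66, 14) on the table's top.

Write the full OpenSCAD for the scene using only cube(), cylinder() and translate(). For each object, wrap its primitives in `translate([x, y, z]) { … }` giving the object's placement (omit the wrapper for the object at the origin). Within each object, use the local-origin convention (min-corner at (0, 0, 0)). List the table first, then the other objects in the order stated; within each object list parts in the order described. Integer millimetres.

translate([0, 0, 699]) cube([1651, 509, 31]);
translate([30, 30, 0]) cube([50, 50, 699]);
translate([1571, 30, 0]) cube([50, 50, 699]);
translate([30, 429, 0]) cube([50, 50, 699]);
translate([1571, 429, 0]) cube([50, 50, 699]);
translate([684, -439, 0]) {
  translate([0, 0, 388]) cube([283, 349, 26]);
  translate([21, 21, 0]) cylinder(h = 388, r = 21);
  translate([262, 21, 0]) cylinder(h = 388, r = 21);
  translate([21, 328, 0]) cylinder(h = 388, r = 21);
  translate([262, 328, 0]) cylinder(h = 388, r = 21);
}
translate([684, 599, 0]) {
  translate([0, 0, 388]) cube([283, 349, 26]);
  translate([21, 21, 0]) cylinder(h = 388, r = 21);
  translate([262, 21, 0]) cylinder(h = 388, r = 21);
  translate([21, 328, 0]) cylinder(h = 388, r = 21);
  translate([262, 328, 0]) cylinder(h = 388, r = 21);
}
translate([-373, 80, 0]) {
  translate([0, 0, 388]) cube([283, 349, 26]);
  translate([21, 21, 0]) cylinder(h = 388, r = 21);
  translate([262, 21, 0]) cylinder(h = 388, r = 21);
  translate([21, 328, 0]) cylinder(h = 388, r = 21);
  translate([262, 328, 0]) cylinder(h = 388, r = 21);
}
translate([1741, 80, 0]) {
  translate([0, 0, 388]) cube([283, 349, 26]);
  translate([21, 21, 0]) cylinder(h = 388, r = 21);
  translate([262, 21, 0]) cylinder(h = 388, r = 21);
  translate([21, 328, 0]) cylinder(h = 388, r = 21);
  translate([262, 328, 0]) cylinder(h = 388, r = 21);
}
translate([66, 14, 730]) {
  cube([28, 377, 851]);
  translate([1043, 0, 0]) cube([28, 377, 851]);
  translate([28, 0, 0]) cube([1015, 377, 19]);
  translate([28, 0, 389]) cube([1015, 377, 19]);
  translate([28, 0, 778]) cube([1015, 377, 19]);
}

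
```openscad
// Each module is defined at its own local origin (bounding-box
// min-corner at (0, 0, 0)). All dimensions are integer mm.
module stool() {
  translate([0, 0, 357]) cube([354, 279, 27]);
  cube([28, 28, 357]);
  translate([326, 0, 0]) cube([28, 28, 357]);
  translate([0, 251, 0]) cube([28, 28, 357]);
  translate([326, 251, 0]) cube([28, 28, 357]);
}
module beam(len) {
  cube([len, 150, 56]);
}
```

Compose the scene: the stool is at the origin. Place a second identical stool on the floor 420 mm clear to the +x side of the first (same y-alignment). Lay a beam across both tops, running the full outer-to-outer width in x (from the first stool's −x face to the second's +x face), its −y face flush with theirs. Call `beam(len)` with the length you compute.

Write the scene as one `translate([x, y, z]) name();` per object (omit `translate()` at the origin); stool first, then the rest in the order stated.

stool();
translate([774, 0, 0]) stool();
translate([0, 0, 384]) beam(1128);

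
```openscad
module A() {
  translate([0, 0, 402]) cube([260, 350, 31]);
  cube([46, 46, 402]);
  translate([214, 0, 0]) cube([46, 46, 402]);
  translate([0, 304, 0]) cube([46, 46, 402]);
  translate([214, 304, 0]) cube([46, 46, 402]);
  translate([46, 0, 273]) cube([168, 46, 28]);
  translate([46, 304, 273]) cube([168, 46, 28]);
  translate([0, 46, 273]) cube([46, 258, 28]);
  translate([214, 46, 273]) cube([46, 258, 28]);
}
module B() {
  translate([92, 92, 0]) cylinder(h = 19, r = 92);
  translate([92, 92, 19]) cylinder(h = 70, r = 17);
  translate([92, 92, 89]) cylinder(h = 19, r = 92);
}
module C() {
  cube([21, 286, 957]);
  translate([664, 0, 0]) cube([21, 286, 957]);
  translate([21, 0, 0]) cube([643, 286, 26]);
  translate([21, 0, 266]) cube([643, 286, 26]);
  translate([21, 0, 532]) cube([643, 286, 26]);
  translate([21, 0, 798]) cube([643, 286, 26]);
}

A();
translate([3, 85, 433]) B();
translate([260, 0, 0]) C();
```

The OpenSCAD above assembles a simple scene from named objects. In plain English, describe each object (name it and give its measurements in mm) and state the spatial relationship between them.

A is a four-legged stool. The seat is a 260×350×31 mm slab whose top surface is at z = 433 mm; four square legs, each 46×46 mm in cross-section, run from the floor (z = 0) to the underside of the seat, each flush with a corner of the seat. Four stretchers, 46 mm wide and 28 mm tall, connect adjacent legs with their undersides at z = 273 mm, each running between the inner faces of the legs it joins and aligned with the legs' outer faces on the other axis.

B is a spool: two coaxial disc flanges of radius 92 mm and thickness 19 mm, joined by a core cylinder of radius 17 mm and height 70 mm. The lower flange rests on z = 0 and the three cylinders share a vertical axis.

C is a bookshelf 685 mm wide overall, 286 mm deep and 957 mm tall. The two sides are 21 mm thick vertical panels. 4 horizontal shelves of 26 mm thickness span between the inner faces of the sides; the lowest shelf sits on the floor and shelves are stacked with a clear vertical gap of 240 mm between each pair.

The spool is on top of the stool. The bookshelf is against the stool's +x side, with their −y faces flush.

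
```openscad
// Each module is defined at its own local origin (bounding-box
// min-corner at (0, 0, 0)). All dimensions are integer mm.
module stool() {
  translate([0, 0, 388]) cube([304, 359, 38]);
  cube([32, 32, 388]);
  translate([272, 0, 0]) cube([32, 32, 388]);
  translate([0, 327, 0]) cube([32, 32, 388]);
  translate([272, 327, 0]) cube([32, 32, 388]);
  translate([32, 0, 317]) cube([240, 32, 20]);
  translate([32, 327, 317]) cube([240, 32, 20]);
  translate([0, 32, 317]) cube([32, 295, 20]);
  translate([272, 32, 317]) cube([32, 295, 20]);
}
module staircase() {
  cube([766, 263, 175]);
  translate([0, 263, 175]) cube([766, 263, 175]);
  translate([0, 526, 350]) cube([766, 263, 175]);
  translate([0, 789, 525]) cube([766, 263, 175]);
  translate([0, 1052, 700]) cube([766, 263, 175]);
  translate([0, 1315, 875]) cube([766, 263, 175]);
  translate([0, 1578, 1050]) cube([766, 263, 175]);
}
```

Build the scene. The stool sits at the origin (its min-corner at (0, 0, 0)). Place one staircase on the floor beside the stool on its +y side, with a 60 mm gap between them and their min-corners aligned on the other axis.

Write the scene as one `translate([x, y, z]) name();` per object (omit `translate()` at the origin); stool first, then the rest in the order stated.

stool();
translate([0, 419, 0]) staircase();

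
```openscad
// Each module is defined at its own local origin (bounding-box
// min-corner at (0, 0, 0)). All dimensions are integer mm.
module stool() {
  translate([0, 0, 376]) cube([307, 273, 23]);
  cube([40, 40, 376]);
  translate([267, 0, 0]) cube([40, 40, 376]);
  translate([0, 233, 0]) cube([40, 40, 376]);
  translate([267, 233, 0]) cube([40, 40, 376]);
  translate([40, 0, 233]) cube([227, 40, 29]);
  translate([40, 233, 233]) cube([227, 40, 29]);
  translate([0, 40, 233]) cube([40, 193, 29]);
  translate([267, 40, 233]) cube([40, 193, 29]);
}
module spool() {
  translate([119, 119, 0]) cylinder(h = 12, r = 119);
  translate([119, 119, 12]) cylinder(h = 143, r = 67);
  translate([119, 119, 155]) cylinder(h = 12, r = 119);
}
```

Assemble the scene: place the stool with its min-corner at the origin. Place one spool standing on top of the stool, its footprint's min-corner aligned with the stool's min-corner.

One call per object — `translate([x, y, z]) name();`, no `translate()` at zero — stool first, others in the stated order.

stool();
translate([0, 0, 399]) spool();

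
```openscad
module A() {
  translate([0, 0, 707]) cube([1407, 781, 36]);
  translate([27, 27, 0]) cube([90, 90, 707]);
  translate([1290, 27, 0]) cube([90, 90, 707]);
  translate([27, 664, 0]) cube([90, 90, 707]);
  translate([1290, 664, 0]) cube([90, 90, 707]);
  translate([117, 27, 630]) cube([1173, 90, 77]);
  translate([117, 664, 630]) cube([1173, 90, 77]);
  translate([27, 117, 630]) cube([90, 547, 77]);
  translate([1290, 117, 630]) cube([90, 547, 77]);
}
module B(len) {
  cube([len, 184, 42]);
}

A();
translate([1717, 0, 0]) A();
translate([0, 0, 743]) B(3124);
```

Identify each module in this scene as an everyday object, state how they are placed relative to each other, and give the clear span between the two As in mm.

A is a table. B is a beam. A beam spans the tops of two tables. The clear span between the two tables is 310 mm.

Second table starts at x = 1717; first ends at x = 1407; clear span = 1717 − 1407 = 310 mm.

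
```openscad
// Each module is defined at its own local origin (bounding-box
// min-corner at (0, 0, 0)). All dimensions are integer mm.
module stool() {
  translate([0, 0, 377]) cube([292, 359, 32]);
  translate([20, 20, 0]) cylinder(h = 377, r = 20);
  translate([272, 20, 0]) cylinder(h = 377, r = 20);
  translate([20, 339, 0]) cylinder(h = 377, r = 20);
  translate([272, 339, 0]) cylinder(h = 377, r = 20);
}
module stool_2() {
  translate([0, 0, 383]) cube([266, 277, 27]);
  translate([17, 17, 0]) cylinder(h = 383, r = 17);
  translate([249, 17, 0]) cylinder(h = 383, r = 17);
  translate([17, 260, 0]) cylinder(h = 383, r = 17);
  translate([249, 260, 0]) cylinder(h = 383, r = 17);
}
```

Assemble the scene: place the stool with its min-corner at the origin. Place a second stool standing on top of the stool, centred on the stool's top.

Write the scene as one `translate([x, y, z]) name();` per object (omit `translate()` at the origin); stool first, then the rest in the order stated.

stool();
translate([13, 41, 409]) stool_2();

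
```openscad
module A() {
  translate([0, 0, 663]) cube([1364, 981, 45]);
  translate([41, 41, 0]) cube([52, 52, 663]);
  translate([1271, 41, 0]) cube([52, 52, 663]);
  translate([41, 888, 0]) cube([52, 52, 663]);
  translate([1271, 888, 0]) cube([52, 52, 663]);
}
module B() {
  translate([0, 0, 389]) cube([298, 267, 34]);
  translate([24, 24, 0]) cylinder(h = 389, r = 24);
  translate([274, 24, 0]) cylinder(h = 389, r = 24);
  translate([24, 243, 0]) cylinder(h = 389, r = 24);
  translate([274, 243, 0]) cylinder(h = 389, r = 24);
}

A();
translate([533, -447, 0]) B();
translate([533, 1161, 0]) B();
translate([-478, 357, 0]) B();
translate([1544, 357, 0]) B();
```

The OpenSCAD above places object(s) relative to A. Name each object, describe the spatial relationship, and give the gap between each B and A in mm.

A is a table. B is a stool. Four stools sit around the table at the −y, +y, −x, +x sides. The gap between each stool and the table is 180 mm.

Each stool's nearest face is 180 mm from the table's bounding box.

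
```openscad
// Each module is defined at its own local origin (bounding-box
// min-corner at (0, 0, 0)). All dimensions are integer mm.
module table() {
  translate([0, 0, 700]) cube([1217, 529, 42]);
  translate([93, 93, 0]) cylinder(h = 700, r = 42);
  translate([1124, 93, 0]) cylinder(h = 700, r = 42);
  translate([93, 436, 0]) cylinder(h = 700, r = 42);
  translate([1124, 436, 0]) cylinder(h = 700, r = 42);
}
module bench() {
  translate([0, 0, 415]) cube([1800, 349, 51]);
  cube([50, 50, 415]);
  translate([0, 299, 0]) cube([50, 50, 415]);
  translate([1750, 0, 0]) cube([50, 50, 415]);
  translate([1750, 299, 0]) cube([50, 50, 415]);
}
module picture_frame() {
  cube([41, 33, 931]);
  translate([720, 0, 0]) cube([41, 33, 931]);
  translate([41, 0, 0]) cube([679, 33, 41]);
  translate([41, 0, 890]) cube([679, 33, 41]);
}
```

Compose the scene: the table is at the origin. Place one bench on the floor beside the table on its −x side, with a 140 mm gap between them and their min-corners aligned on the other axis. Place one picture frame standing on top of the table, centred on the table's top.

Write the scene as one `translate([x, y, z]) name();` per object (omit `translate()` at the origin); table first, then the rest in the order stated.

table();
translate([-1940, 0, 0]) bench();
translate([228, 248, 742]) picture_frame();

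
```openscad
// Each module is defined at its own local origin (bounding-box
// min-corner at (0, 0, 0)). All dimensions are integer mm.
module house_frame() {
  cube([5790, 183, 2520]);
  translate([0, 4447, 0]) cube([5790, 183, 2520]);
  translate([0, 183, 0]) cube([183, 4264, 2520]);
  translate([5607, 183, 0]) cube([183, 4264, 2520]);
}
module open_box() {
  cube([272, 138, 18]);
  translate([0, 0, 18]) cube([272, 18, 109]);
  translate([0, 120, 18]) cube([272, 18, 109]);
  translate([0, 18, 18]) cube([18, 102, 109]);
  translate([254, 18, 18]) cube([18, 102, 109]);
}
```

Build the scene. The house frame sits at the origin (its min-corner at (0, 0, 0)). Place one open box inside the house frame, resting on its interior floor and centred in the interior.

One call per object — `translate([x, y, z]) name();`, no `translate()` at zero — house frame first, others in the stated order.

house_frame();
translate([2759, 2246, 0]) open_box();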